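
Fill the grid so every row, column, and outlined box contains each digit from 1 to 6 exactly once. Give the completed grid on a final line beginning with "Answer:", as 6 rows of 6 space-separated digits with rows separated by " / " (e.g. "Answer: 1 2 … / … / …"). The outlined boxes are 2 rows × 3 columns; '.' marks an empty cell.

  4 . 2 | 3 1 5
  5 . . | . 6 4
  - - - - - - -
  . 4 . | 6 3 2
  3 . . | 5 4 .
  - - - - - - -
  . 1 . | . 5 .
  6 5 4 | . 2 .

Step 1. [r2c3∈{1,3}] 1 has one home in row 2: r2c3, so r2c3=1.
Step 2. [r6c6∈{1,3}] across row 6, 3 lands solely at r6c6, so r6c6=3.
Step 3. [r4c3∈{6}] nothing but 6 survives at r4c3 ⇒ r4c3=6.
Step 4. [r6c4∈{1}] nothing but 1 survives at r6c4 ⇒ r6c4=1.
Step 5. [r5c4∈{4}] r5c4 has the single candidate 4, so r5c4=4.
Step 6. [r5c6∈{6}] r5c6 is down to just 6. So r5c6=6.
Step 7. [r1c2∈{6}] r1c2 is down to just 6. So r1c2=6.
Step 8. [r5c3∈{3}] r5c3 is down to just 3. So r5c3=3.
Step 9. [r2c2∈{3}] r2c2 is down to just 3, so r2c2=3.
Step 10. [r4c6∈{1}] nothing but 1 survives at r4c6. So r4c6=1.
Step 11. [r4c2∈{2}] r4c2 has the single candidate 2, so r4c2=2.
Step 12. [r3c3∈{5}] r3c3 has the single candidate 5 ⇒ r3c3=5.
Step 13. [r5c1∈{2}] only 2 remains possible at r5c1 ⇒ r5c1=2.
Step 14. [r3c1∈{1}] nothing but 1 survives at r3c1. So r3c1=1.
Step 15. [r2c4∈{2}] r2c4's peers cover all but 2. So r2c4=2.

Answer: 4 6 2 3 1 5 / 5 3 1 2 6 4 / 1 4 5 6 3 2 / 3 2 6 5 4 1 / 2 1 3 4 5 6 / 6 5 4 1 2 3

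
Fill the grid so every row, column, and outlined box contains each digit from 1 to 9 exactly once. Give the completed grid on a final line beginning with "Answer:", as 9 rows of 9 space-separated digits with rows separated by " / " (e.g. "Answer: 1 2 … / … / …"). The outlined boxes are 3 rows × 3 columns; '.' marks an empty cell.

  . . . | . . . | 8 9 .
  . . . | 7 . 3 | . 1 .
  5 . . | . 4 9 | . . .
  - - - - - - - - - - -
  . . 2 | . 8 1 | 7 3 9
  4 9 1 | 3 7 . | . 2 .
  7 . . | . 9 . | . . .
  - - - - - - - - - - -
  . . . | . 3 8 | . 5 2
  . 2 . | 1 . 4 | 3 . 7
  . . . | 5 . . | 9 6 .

Step 1. [r3c2∈{1,3,6,7,8}] 1 has one home in row 3: r3c2, so r3c2=1.
Step 2. [r4c1∈{6}] r4c1's peers cover all but 6, so r4c1=6.
Step 3. [r5c9∈{5,6,8}] across row 5, 8 lands solely at r5c9. So r5c9=8.
Step 4. [r8c3∈{5,6,8,9}] in row 8, 5 fits only at r8c3. So r8c3=5.
Step 5. [r8c1∈{8,9}] row 8 places 9 nowhere but r8c1. So r8c1=9.
Step 6. [r6c8∈{4}] r6c8 is down to just 4. So r6c8=4.
Step 7. [r1c5∈{1,2,5,6}] 1 has one home in row 1: r1c5, so r1c5=1.
Step 8. [r2c5∈{2,5,6}] r2c5 is the only open cell in col 5 admitting 5 ⇒ r2c5=5.
Step 9. [r1c9∈{3,4,5,6}] r1c9 is the only open cell in row 1 admitting 5, so r1c9=5.
Step 10. [r9c6∈{2,7}] across col 6, 7 lands solely at r9c6, so r9c6=7.
Step 11. [r3c4∈{2,6,8}] in col 4, 8 fits only at r3c4 ⇒ r3c4=8.
Step 12. [r2c3∈{4,6,8,9}] r2c3 is the only open cell in row 2 admitting 9 ⇒ r2c3=9.
Step 13. [r7c1∈{1}] r7c1 has the single candidate 1, so r7c1=1.
Step 14. [r7c7∈{4}] r7c7 is down to just 4. So r7c7=4.
Step 15. [r6c7∈{1,5,6}] in col 7, 1 fits only at r6c7. So r6c7=1.
Step 16. [r6c9∈{6}] nothing but 6 survives at r6c9. So r6c9=6.
Step 17. [r3c7∈{2,6}] row 3 places 2 nowhere but r3c7 ⇒ r3c7=2.
Step 18. [r3c3∈{3,6,7}] in row 3, 6 fits only at r3c3, so r3c3=6.
Step 19. [r7c3∈{7}] r7c3's peers cover all but 7. So r7c3=7.
Step 20. [r1c2∈{3,4,7}] r1c2 is the only open cell in row 1 admitting 7, so r1c2=7.
Step 21. [r1c3∈{3,4}] in row 1, 4 fits only at r1c3 ⇒ r1c3=4.
Step 22. [r2c2∈{8}] only 8 remains possible at r2c2 ⇒ r2c2=8.
Step 23. [r1c1∈{2,3}] across row 1, 3 lands solely at r1c1 ⇒ r1c1=3.
Step 24. [r5c6∈{5,6}] across row 5, 6 lands solely at r5c6 ⇒ r5c6=6.
Step 25. [r6c6∈{2,5}] in col 6, 5 fits only at r6c6. So r6c6=5.
Step 26. [r6c2∈{3}] r6c2's peers cover all but 3, so r6c2=3.
Step 27. [r1c4∈{2,6}] in row 1, 6 fits only at r1c4, so r1c4=6.
Step 28. [r9c1∈{8}] nothing but 8 survives at r9c1, so r9c1=8.
Step 29. [r3c9∈{3}] only 3 remains possible at r3c9. So r3c9=3.
Step 30. [r8c8∈{8}] nothing but 8 survives at r8c8, so r8c8=8.
Step 31. [r4c2∈{5}] r4c2's peers cover all but 5, so r4c2=5.
Step 32. [r9c2∈{4}] nothing but 4 survives at r9c2, so r9c2=4.
Step 33. [r7c4∈{9}] nothing but 9 survives at r7c4. So r7c4=9.
Step 34. [r9c5∈{2}] r9c5's peers cover all but 2 ⇒ r9c5=2.
Step 35. [r2c1∈{2}] r2c1's peers cover all but 2, so r2c1=2.
Step 36. [r2c9∈{4}] only 4 remains possible at r2c9. So r2c9=4.
Step 37. [r6c4∈{2}] r6c4 has the single candidate 2, so r6c4=2.
Step 38. [r1c6∈{2}] r1c6's peers cover all but 2, so r1c6=2.
Step 39. [r7c2∈{6}] r7c2 has the single candidate 6 ⇒ r7c2=6.
Step 40. [r8c5∈{6}] r8c5 has the single candidate 6 ⇒ r8c5=6.
Step 41. [r9c3∈{3}] nothing but 3 survives at r9c3. So r9c3=3.
Step 42. [r5c7∈{5}] only 5 remains possible at r5c7 ⇒ r5c7=5.
Step 43. [r4c4∈{4}] r4c4 is down to just 4 ⇒ r4c4=4.
Step 44. [r9c9∈{1}] r9c9 has the single candidate 1, so r9c9=1.
Step 45. [r6c3∈{8}] nothing but 8 survives at r6c3. So r6c3=8.
Step 46. [r2c7∈{6}] only 6 remains possible at r2c7. So r2c7=6.
Step 47. [r3c8∈{7}] r3c8's peers cover all but 7 ⇒ r3c8=7.

Answer: 3 7 4 6 1 2 8 9 5 / 2 8 9 7 5 3 6 1 4 / 5 1 6 8 4 9 2 7 3 / 6 5 2 4 8 1 7 3 9 / 4 9 1 3 7 6 5 2 8 / 7 3 8 2 9 5 1 4 6 / 1 6 7 9 3 8 4 5 2 / 9 2 5 1 6 4 3 8 7 / 8 4 3 5 2 7 9 6 1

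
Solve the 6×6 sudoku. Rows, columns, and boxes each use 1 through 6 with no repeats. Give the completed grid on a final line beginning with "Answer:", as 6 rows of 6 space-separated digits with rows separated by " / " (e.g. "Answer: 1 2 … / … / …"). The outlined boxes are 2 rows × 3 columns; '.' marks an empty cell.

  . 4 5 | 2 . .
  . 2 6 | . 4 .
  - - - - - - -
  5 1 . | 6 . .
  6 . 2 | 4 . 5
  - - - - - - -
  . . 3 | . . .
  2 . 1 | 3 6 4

Step 1. [r5c5∈{1,2,5}] in col 5, 5 fits only at r5c5. So r5c5=5.
Step 2. [r3c5∈{2,3}] r3c5 is the only open cell in col 5 admitting 2. So r3c5=2.
Step 3. [r3c6∈{3}] nothing but 3 survives at r3c6 ⇒ r3c6=3.
Step 4. [r2c6∈{1}] r2c6 is down to just 1 ⇒ r2c6=1.
Step 5. [r1c5∈{3}] r1c5's peers cover all but 3 ⇒ r1c5=3.
Step 6. [r5c4∈{1}] r5c4 is down to just 1, so r5c4=1.
Step 7. [r2c4∈{5}] only 5 remains possible at r2c4 ⇒ r2c4=5.
Step 8. [r5c2∈{6}] r5c2 has the single candidate 6. So r5c2=6.
Step 9. [r1c6∈{6}] r1c6 has the single candidate 6. So r1c6=6.
Step 10. [r4c5∈{1}] r4c5 has the single candidate 1, so r4c5=1.
Step 11. [r2c1∈{3}] r2c1 has the single candidate 3, so r2c1=3.
Step 12. [r1c1∈{1}] nothing but 1 survives at r1c1 ⇒ r1c1=1.
Step 13. [r3c3∈{4}] nothing but 4 survives at r3c3. So r3c3=4.
Step 14. [r6c2∈{5}] r6c2 is down to just 5. So r6c2=5.
Step 15. [r5c1∈{4}] r5c1 has the single candidate 4, so r5c1=4.
Step 16. [r4c2∈{3}] r4c2's peers cover all but 3. So r4c2=3.
Step 17. [r5c6∈{2}] r5c6 is down to just 2, so r5c6=2.

Answer: 1 4 5 2 3 6 / 3 2 6 5 4 1 / 5 1 4 6 2 3 / 6 3 2 4 1 5 / 4 6 3 1 5 2 / 2 5 1 3 6 4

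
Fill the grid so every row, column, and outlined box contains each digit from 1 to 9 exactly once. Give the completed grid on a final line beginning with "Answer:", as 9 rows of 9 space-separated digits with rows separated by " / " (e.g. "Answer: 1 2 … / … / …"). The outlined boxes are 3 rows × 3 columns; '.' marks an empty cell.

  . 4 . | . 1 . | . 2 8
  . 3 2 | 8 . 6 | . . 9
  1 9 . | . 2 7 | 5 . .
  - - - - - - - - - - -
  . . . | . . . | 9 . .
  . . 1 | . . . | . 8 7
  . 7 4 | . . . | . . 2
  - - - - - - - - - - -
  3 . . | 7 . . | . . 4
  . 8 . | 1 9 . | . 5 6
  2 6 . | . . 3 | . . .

Step 1. [r4c9∈{1,3,5}] 5 has one home in col 9: r4c9. So r4c9=5.
Step 2. [r7c5∈{5,6,8}] in row 7, 6 fits only at r7c5, so r7c5=6.
Step 3. [r8c7∈{2,3,7}] across row 8, 3 lands solely at r8c7. So r8c7=3.
Step 4. [r1c4∈{3,5,9}] row 1 places 3 nowhere but r1c4. So r1c4=3.
Step 5. [r3c4∈{4}] only 4 remains possible at r3c4 ⇒ r3c4=4.
Step 6. [r2c5∈{5}] r2c5 has the single candidate 5 ⇒ r2c5=5.
Step 7. [r2c1∈{7}] r2c1's peers cover all but 7, so r2c1=7.
Step 8. [r9c9∈{1}] r9c9 is down to just 1 ⇒ r9c9=1.
Step 9. [r8c6∈{2,4}] row 8 places 2 nowhere but r8c6. So r8c6=2.
Step 10. [r9c4∈{5}] r9c4 has the single candidate 5 ⇒ r9c4=5.
Step 11. [r4c3∈{3,6,8}] across col 3, 3 lands solely at r4c3 ⇒ r4c3=3.
Step 12. [r7c6∈{8}] r7c6 is down to just 8 ⇒ r7c6=8.
Step 13. [r6c8∈{1,3,6}] across box 6, 3 lands solely at r6c8. So r6c8=3.
Step 14. [r3c8∈{6}] r3c8's peers cover all but 6. So r3c8=6.
Step 15. [r9c8∈{7,9}] r9c8 is the only open cell in col 8 admitting 7 ⇒ r9c8=7.
Step 16. [r4c5∈{4,7,8}] in row 4, 7 fits only at r4c5. So r4c5=7.
Step 17. [r4c2∈{2}] r4c2 is down to just 2 ⇒ r4c2=2.
Step 18. [r5c2∈{5}] nothing but 5 survives at r5c2. So r5c2=5.
Step 19. [r4c4∈{6}] r4c4's peers cover all but 6, so r4c4=6.
Step 20. [r6c4∈{9}] nothing but 9 survives at r6c4. So r6c4=9.
Step 21. [r5c6∈{4}] r5c6's peers cover all but 4 ⇒ r5c6=4.
Step 22. [r7c3∈{5,9}] across row 7, 5 lands solely at r7c3, so r7c3=5.
Step 23. [r4c8∈{1,4}] in row 4, 4 fits only at r4c8. So r4c8=4.
Step 24. [r6c7∈{1,6}] across box 6, 1 lands solely at r6c7. So r6c7=1.
Step 25. [r6c1∈{6,8}] across row 6, 6 lands solely at r6c1. So r6c1=6.
Step 26. [r4c1∈{8}] r4c1's peers cover all but 8 ⇒ r4c1=8.
Step 27. [r4c6∈{1}] r4c6 has the single candidate 1 ⇒ r4c6=1.
Step 28. [r2c8∈{1}] r2c8 has the single candidate 1 ⇒ r2c8=1.
Step 29. [r7c8∈{9}] r7c8 is down to just 9, so r7c8=9.
Step 30. [r3c3∈{8}] r3c3 has the single candidate 8 ⇒ r3c3=8.
Step 31. [r5c4∈{2}] only 2 remains possible at r5c4, so r5c4=2.
Step 32. [r7c7∈{2}] r7c7's peers cover all but 2 ⇒ r7c7=2.
Step 33. [r5c5∈{3}] nothing but 3 survives at r5c5. So r5c5=3.
Step 34. [r8c3∈{7}] r8c3 has the single candidate 7, so r8c3=7.
Step 35. [r1c6∈{9}] r1c6's peers cover all but 9 ⇒ r1c6=9.
Step 36. [r7c2∈{1}] nothing but 1 survives at r7c2. So r7c2=1.
Step 37. [r3c9∈{3}] only 3 remains possible at r3c9. So r3c9=3.
Step 38. [r9c5∈{4}] r9c5's peers cover all but 4 ⇒ r9c5=4.
Step 39. [r1c3∈{6}] r1c3 has the single candidate 6. So r1c3=6.
Step 40. [r1c7∈{7}] r1c7 is down to just 7, so r1c7=7.
Step 41. [r2c7∈{4}] nothing but 4 survives at r2c7, so r2c7=4.
Step 42. [r9c7∈{8}] r9c7 has the single candidate 8 ⇒ r9c7=8.
Step 43. [r8c1∈{4}] only 4 remains possible at r8c1, so r8c1=4.
Step 44. [r6c6∈{5}] r6c6's peers cover all but 5 ⇒ r6c6=5.
Step 45. [r1c1∈{5}] r1c1 is down to just 5 ⇒ r1c1=5.
Step 46. [r5c7∈{6}] r5c7's peers cover all but 6 ⇒ r5c7=6.
Step 47. [r5c1∈{9}] r5c1 has the single candidate 9, so r5c1=9.
Step 48. [r6c5∈{8}] nothing but 8 survives at r6c5 ⇒ r6c5=8.
Step 49. [r9c3∈{9}] r9c3 has the single candidate 9. So r9c3=9.

Answer: 5 4 6 3 1 9 7 2 8 / 7 3 2 8 5 6 4 1 9 / 1 9 8 4 2 7 5 6 3 / 8 2 3 6 7 1 9 4 5 / 9 5 1 2 3 4 6 8 7 / 6 7 4 9 8 5 1 3 2 / 3 1 5 7 6 8 2 9 4 / 4 8 7 1 9 2 3 5 6 / 2 6 9 5 4 3 8 7 1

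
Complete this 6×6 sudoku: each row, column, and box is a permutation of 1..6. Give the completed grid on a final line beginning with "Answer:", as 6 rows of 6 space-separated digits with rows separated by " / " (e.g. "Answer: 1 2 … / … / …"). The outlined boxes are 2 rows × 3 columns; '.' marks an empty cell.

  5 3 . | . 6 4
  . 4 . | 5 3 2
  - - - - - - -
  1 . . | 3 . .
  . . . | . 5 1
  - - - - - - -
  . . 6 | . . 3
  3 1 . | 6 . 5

Step 1. [r1c3∈{1,2}] across row 1, 2 lands solely at r1c3 ⇒ r1c3=2.
Step 2. [r6c3∈{4}] r6c3 has the single candidate 4 ⇒ r6c3=4.
Step 3. [r5c1∈{2}] r5c1's peers cover all but 2. So r5c1=2.
Step 4. [r3c5∈{2,4}] across row 3, 4 lands solely at r3c5, so r3c5=4.
Step 5. [r3c2∈{2,5,6}] row 3 places 2 nowhere but r3c2, so r3c2=2.
Step 6. [r4c2∈{6}] r4c2 is down to just 6 ⇒ r4c2=6.
Step 7. [r5c5∈{1}] r5c5's peers cover all but 1, so r5c5=1.
Step 8. [r6c5∈{2}] r6c5 has the single candidate 2, so r6c5=2.
Step 9. [r2c3∈{1}] r2c3 is down to just 1, so r2c3=1.
Step 10. [r1c4∈{1}] nothing but 1 survives at r1c4. So r1c4=1.
Step 11. [r4c1∈{4}] r4c1 has the single candidate 4 ⇒ r4c1=4.
Step 12. [r4c4∈{2}] r4c4 has the single candidate 2, so r4c4=2.
Step 13. [r3c3∈{5}] r3c3's peers cover all but 5. So r3c3=5.
Step 14. [r3c6∈{6}] only 6 remains possible at r3c6. So r3c6=6.
Step 15. [r2c1∈{6}] r2c1 has the single candidate 6 ⇒ r2c1=6.
Step 16. [r5c2∈{5}] r5c2's peers cover all but 5. So r5c2=5.
Step 17. [r4c3∈{3}] r4c3 has the single candidate 3. So r4c3=3.
Step 18. [r5c4∈{4}] r5c4 is down to just 4 ⇒ r5c4=4.

Answer: 5 3 2 1 6 4 / 6 4 1 5 3 2 / 1 2 5 3 4 6 / 4 6 3 2 5 1 / 2 5 6 4 1 3 / 3 1 4 6 2 5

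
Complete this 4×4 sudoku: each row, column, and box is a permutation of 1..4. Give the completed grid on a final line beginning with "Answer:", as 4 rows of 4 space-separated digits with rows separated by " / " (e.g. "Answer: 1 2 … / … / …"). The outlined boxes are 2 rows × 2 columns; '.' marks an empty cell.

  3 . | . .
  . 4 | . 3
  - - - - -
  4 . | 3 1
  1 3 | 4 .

Step 1. [r1c2∈{1,2}] col 2 places 1 nowhere but r1c2, so r1c2=1.
Step 2. [r1c3∈{2}] r1c3 is down to just 2. So r1c3=2.
Step 3. [r4c4∈{2}] r4c4 has the single candidate 2, so r4c4=2.
Step 4. [r3c2∈{2}] r3c2 is down to just 2 ⇒ r3c2=2.
Step 5. [r2c3∈{1}] r2c3's peers cover all but 1. So r2c3=1.
Step 6. [r1c4∈{4}] r1c4 has the single candidate 4, so r1c4=4.
Step 7. [r2c1∈{2}] r2c1 is down to just 2, so r2c1=2.

Answer: 3 1 2 4 / 2 4 1 3 / 4 2 3 1 / 1 3 4 2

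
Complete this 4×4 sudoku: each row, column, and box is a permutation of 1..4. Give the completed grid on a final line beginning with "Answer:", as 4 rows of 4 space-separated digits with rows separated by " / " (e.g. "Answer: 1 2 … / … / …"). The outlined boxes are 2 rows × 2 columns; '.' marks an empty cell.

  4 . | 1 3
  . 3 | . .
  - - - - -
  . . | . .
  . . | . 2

Step 1. [r2c1∈{1,2}] 1 has one home in row 2: r2c1, so r2c1=1.
Step 2. [r3c4∈{1,4}] col 4 places 1 nowhere but r3c4. So r3c4=1.
Step 3. [r4c1∈{3}] only 3 remains possible at r4c1, so r4c1=3.
Step 4. [r4c3∈{4}] r4c3 is down to just 4 ⇒ r4c3=4.
Step 5. [r1c2∈{2}] nothing but 2 survives at r1c2 ⇒ r1c2=2.
Step 6. [r2c4∈{4}] r2c4 has the single candidate 4. So r2c4=4.
Step 7. [r4c2∈{1}] r4c2 has the single candidate 1, so r4c2=1.
Step 8. [r3c2∈{4}] r3c2 has the single candidate 4. So r3c2=4.
Step 9. [r3c1∈{2}] r3c1 has the single candidate 2 ⇒ r3c1=2.
Step 10. [r3c3∈{3}] r3c3's peers cover all but 3. So r3c3=3.
Step 11. [r2c3∈{2}] r2c3 has the single candidate 2 ⇒ r2c3=2.

Answer: 4 2 1 3 / 1 3 2 4 / 2 4 3 1 / 3 1 4 2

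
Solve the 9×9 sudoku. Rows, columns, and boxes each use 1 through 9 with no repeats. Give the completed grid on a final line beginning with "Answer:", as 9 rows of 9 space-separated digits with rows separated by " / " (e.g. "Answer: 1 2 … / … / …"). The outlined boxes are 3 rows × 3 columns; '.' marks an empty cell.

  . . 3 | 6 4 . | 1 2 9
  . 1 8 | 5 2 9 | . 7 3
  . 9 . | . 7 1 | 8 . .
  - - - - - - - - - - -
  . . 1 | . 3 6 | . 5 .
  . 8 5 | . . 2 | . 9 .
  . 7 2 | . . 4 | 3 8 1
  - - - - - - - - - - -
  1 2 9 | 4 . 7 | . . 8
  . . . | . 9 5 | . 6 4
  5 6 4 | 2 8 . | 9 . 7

Step 1. [r6c1∈{6,9}] 6 has one home in row 6: r6c1, so r6c1=6.
Step 2. [r2c1∈{4}] r2c1 has the single candidate 4. So r2c1=4.
Step 3. [r5c7∈{4,6,7}] r5c7 is the only open cell in row 5 admitting 4. So r5c7=4.
Step 4. [r8c4∈{1,3}] across row 8, 1 lands solely at r8c4 ⇒ r8c4=1.
Step 5. [r8c1∈{3,7,8}] r8c1 is the only open cell in row 8 admitting 8 ⇒ r8c1=8.
Step 6. [r4c4∈{7,8,9}] across row 4, 8 lands solely at r4c4 ⇒ r4c4=8.
Step 7. [r2c7∈{6}] nothing but 6 survives at r2c7, so r2c7=6.
Step 8. [r4c9∈{2}] r4c9 is down to just 2 ⇒ r4c9=2.
Step 9. [r9c8∈{1,3}] 1 has one home in row 9: r9c8, so r9c8=1.
Step 10. [r3c8∈{4}] r3c8's peers cover all but 4 ⇒ r3c8=4.
Step 11. [r3c4∈{3}] r3c4's peers cover all but 3. So r3c4=3.
Step 12. [r4c2∈{4}] r4c2's peers cover all but 4. So r4c2=4.
Step 13. [r6c4∈{9}] nothing but 9 survives at r6c4. So r6c4=9.
Step 14. [r7c7∈{5}] nothing but 5 survives at r7c7 ⇒ r7c7=5.
Step 15. [r1c2∈{5}] r1c2 has the single candidate 5. So r1c2=5.
Step 16. [r5c1∈{3}] only 3 remains possible at r5c1, so r5c1=3.
Step 17. [r5c9∈{6}] only 6 remains possible at r5c9, so r5c9=6.
Step 18. [r1c6∈{8}] r1c6 is down to just 8. So r1c6=8.
Step 19. [r8c7∈{2}] only 2 remains possible at r8c7, so r8c7=2.
Step 20. [r5c4∈{7}] nothing but 7 survives at r5c4, so r5c4=7.
Step 21. [r3c1∈{2}] nothing but 2 survives at r3c1. So r3c1=2.
Step 22. [r3c3∈{6}] r3c3 has the single candidate 6. So r3c3=6.
Step 23. [r4c1∈{9}] nothing but 9 survives at r4c1 ⇒ r4c1=9.
Step 24. [r8c3∈{7}] only 7 remains possible at r8c3. So r8c3=7.
Step 25. [r1c1∈{7}] r1c1 is down to just 7. So r1c1=7.
Step 26. [r7c5∈{6}] nothing but 6 survives at r7c5. So r7c5=6.
Step 27. [r9c6∈{3}] nothing but 3 survives at r9c6, so r9c6=3.
Step 28. [r5c5∈{1}] nothing but 1 survives at r5c5 ⇒ r5c5=1.
Step 29. [r3c9∈{5}] r3c9 is down to just 5. So r3c9=5.
Step 30. [r4c7∈{7}] r4c7 has the single candidate 7. So r4c7=7.
Step 31. [r7c8∈{3}] r7c8's peers cover all but 3. So r7c8=3.
Step 32. [r6c5∈{5}] nothing but 5 survives at r6c5. So r6c5=5.
Step 33. [r8c2∈{3}] r8c2 has the single candidate 3 ⇒ r8c2=3.

Answer: 7 5 3 6 4 8 1 2 9 / 4 1 8 5 2 9 6 7 3 / 2 9 6 3 7 1 8 4 5 / 9 4 1 8 3 6 7 5 2 / 3 8 5 7 1 2 4 9 6 / 6 7 2 9 5 4 3 8 1 / 1 2 9 4 6 7 5 3 8 / 8 3 7 1 9 5 2 6 4 / 5 6 4 2 8 3 9 1 7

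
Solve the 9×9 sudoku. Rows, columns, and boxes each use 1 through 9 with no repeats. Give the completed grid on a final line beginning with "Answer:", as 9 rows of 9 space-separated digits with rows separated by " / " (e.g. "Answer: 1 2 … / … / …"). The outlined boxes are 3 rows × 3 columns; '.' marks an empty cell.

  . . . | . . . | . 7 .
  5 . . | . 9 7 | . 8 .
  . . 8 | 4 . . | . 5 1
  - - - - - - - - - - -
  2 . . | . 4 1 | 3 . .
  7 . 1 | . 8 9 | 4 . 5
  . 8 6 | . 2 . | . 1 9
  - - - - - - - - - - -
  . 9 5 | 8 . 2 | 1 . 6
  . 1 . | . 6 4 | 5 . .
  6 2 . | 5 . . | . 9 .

Step 1. [r3c5∈{3}] nothing but 3 survives at r3c5, so r3c5=3.
Step 2. [r3c7∈{2,6,9}] across row 3, 2 lands solely at r3c7 ⇒ r3c7=2.
Step 3. [r1c1∈{1,3,4,9}] across col 1, 1 lands solely at r1c1 ⇒ r1c1=1.
Step 4. [r9c6∈{3}] r9c6 is down to just 3, so r9c6=3.
Step 5. [r5c2∈{3}] r5c2 is down to just 3, so r5c2=3.
Step 6. [r8c9∈{2,3,7,8}] in col 9, 2 fits only at r8c9. So r8c9=2.
Step 7. [r3c6∈{6}] only 6 remains possible at r3c6. So r3c6=6.
Step 8. [r8c8∈{3}] only 3 remains possible at r8c8. So r8c8=3.
Step 9. [r6c7∈{7}] nothing but 7 survives at r6c7. So r6c7=7.
Step 10. [r9c9∈{4,7,8}] across col 9, 7 lands solely at r9c9 ⇒ r9c9=7.
Step 11. [r9c3∈{4}] r9c3 is down to just 4, so r9c3=4.
Step 12. [r1c7∈{6,9}] r1c7 is the only open cell in col 7 admitting 9, so r1c7=9.
Step 13. [r4c4∈{6,7}] 7 has one home in row 4: r4c4. So r4c4=7.
Step 14. [r1c2∈{4,6}] 6 has one home in row 1: r1c2, so r1c2=6.
Step 15. [r1c4∈{2}] nothing but 2 survives at r1c4. So r1c4=2.
Step 16. [r1c9∈{3,4}] 4 has one home in row 1: r1c9 ⇒ r1c9=4.
Step 17. [r2c9∈{3}] r2c9 has the single candidate 3. So r2c9=3.
Step 18. [r5c4∈{6}] r5c4 is down to just 6 ⇒ r5c4=6.
Step 19. [r6c6∈{5}] only 5 remains possible at r6c6 ⇒ r6c6=5.
Step 20. [r2c3∈{2}] nothing but 2 survives at r2c3, so r2c3=2.
Step 21. [r5c8∈{2}] r5c8 has the single candidate 2. So r5c8=2.
Step 22. [r9c5∈{1}] r9c5 is down to just 1. So r9c5=1.
Step 23. [r9c7∈{8}] only 8 remains possible at r9c7. So r9c7=8.
Step 24. [r6c4∈{3}] nothing but 3 survives at r6c4, so r6c4=3.
Step 25. [r8c3∈{7}] only 7 remains possible at r8c3. So r8c3=7.
Step 26. [r3c1∈{9}] r3c1's peers cover all but 9. So r3c1=9.
Step 27. [r4c2∈{5}] r4c2 has the single candidate 5 ⇒ r4c2=5.
Step 28. [r2c4∈{1}] nothing but 1 survives at r2c4. So r2c4=1.
Step 29. [r1c6∈{8}] r1c6 is down to just 8 ⇒ r1c6=8.
Step 30. [r1c5∈{5}] r1c5's peers cover all but 5 ⇒ r1c5=5.
Step 31. [r3c2∈{7}] only 7 remains possible at r3c2, so r3c2=7.
Step 32. [r2c7∈{6}] r2c7's peers cover all but 6, so r2c7=6.
Step 33. [r8c1∈{8}] r8c1 is down to just 8. So r8c1=8.
Step 34. [r1c3∈{3}] r1c3's peers cover all but 3. So r1c3=3.
Step 35. [r8c4∈{9}] r8c4's peers cover all but 9. So r8c4=9.
Step 36. [r4c9∈{8}] r4c9's peers cover all but 8, so r4c9=8.
Step 37. [r7c5∈{7}] r7c5 has the single candidate 7, so r7c5=7.
Step 38. [r4c3∈{9}] nothing but 9 survives at r4c3 ⇒ r4c3=9.
Step 39. [r7c1∈{3}] nothing but 3 survives at r7c1 ⇒ r7c1=3.
Step 40. [r6c1∈{4}] r6c1 is down to just 4, so r6c1=4.
Step 41. [r7c8∈{4}] r7c8's peers cover all but 4 ⇒ r7c8=4.
Step 42. [r4c8∈{6}] r4c8 is down to just 6 ⇒ r4c8=6.
Step 43. [r2c2∈{4}] nothing but 4 survives at r2c2 ⇒ r2c2=4.

Answer: 1 6 3 2 5 8 9 7 4 / 5 4 2 1 9 7 6 8 3 / 9 7 8 4 3 6 2 5 1 / 2 5 9 7 4 1 3 6 8 / 7 3 1 6 8 9 4 2 5 / 4 8 6 3 2 5 7 1 9 / 3 9 5 8 7 2 1 4 6 / 8 1 7 9 6 4 5 3 2 / 6 2 4 5 1 3 8 9 7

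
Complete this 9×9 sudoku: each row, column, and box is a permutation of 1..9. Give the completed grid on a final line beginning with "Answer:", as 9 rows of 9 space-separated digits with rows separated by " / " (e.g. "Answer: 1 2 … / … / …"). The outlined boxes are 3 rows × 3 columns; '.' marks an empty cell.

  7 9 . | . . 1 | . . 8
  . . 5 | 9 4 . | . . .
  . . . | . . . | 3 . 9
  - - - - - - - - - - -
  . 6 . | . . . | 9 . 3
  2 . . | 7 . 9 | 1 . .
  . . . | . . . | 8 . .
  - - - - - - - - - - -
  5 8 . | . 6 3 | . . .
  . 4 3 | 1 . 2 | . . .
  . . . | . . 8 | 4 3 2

Step 1. [r7c7∈{7}] r7c7's peers cover all but 7 ⇒ r7c7=7.
Step 2. [r2c1∈{1,3,6,8}] 8 has one home in row 2: r2c1. So r2c1=8.
Step 3. [r6c1∈{1,3,4,9}] r6c1 is the only open cell in col 1 admitting 3 ⇒ r6c1=3.
Step 4. [r9c4∈{5}] only 5 remains possible at r9c4, so r9c4=5.
Step 5. [r6c3∈{1,4,7,9}] across row 6, 9 lands solely at r6c3 ⇒ r6c3=9.
Step 6. [r5c2∈{5}] only 5 remains possible at r5c2 ⇒ r5c2=5.
Step 7. [r7c3∈{1,2}] r7c3 is the only open cell in row 7 admitting 2. So r7c3=2.
Step 8. [r8c8∈{5,6,8,9}] row 8 places 8 nowhere but r8c8, so r8c8=8.
Step 9. [r8c5∈{7,9}] r8c5 is the only open cell in row 8 admitting 7 ⇒ r8c5=7.
Step 10. [r1c4∈{2,3,6}] col 4 places 3 nowhere but r1c4 ⇒ r1c4=3.
Step 11. [r7c9∈{1}] only 1 remains possible at r7c9. So r7c9=1.
Step 12. [r8c1∈{6,9}] across row 8, 9 lands solely at r8c1 ⇒ r8c1=9.
Step 13. [r2c2∈{1,2,3}] across row 2, 3 lands solely at r2c2, so r2c2=3.
Step 14. [r2c8∈{1,2,6,7}] row 2 places 1 nowhere but r2c8, so r2c8=1.
Step 15. [r2c7∈{2,6}] r2c7 is the only open cell in row 2 admitting 2. So r2c7=2.
Step 16. [r1c5∈{2,5}] r1c5 is the only open cell in row 1 admitting 2. So r1c5=2.
Step 17. [r7c4∈{4}] only 4 remains possible at r7c4. So r7c4=4.
Step 18. [r3c8∈{4,5,6,7}] the only places for 5 in box 2 are along row 3, so r3c8≠5.
Step 19. [r6c8∈{2,4,5,6,7}] box 6 has a naked pair {4,6} at r5c8 and r5c9 ⇒ r6c8≠4.
Step 20. [r3c2∈{1,2}] col 2 has a naked pair {1,7} at r6c2 and r9c2 ⇒ r3c2≠1.
Step 21. [r5c8∈{4,6}] the only places for 4 in box 3 are along col 8 ⇒ r5c8≠4.
Step 22. [r5c8∈{6}] r5c8 has the single candidate 6, so r5c8=6.
Step 23. [r5c9∈{4}] nothing but 4 survives at r5c9, so r5c9=4.
Step 24. [r6c6∈{4,5,6}] in row 6, 4 fits only at r6c6, so r6c6=4.
Step 25. [r4c6∈{5}] r4c6 has the single candidate 5 ⇒ r4c6=5.
Step 26. [r6c5∈{1}] nothing but 1 survives at r6c5 ⇒ r6c5=1.
Step 27. [r4c5∈{8}] nothing but 8 survives at r4c5 ⇒ r4c5=8.
Step 28. [r6c2∈{7}] r6c2 is down to just 7. So r6c2=7.
Step 29. [r2c9∈{6,7}] across col 9, 7 lands solely at r2c9, so r2c9=7.
Step 30. [r1c7∈{5,6}] r1c7 is the only open cell in box 3 admitting 6. So r1c7=6.
Step 31. [r1c3∈{4}] r1c3 has the single candidate 4, so r1c3=4.
Step 32. [r4c3∈{1}] only 1 remains possible at r4c3, so r4c3=1.
Step 33. [r3c3∈{6}] nothing but 6 survives at r3c3. So r3c3=6.
Step 34. [r4c4∈{2}] r4c4's peers cover all but 2 ⇒ r4c4=2.
Step 35. [r6c9∈{5}] nothing but 5 survives at r6c9 ⇒ r6c9=5.
Step 36. [r9c2∈{1}] r9c2 has the single candidate 1 ⇒ r9c2=1.
Step 37. [r9c1∈{6}] r9c1 is down to just 6. So r9c1=6.
Step 38. [r6c8∈{2}] r6c8's peers cover all but 2. So r6c8=2.
Step 39. [r9c3∈{7}] r9c3 has the single candidate 7 ⇒ r9c3=7.
Step 40. [r5c3∈{8}] r5c3 is down to just 8 ⇒ r5c3=8.
Step 41. [r3c1∈{1}] r3c1's peers cover all but 1, so r3c1=1.
Step 42. [r8c7∈{5}] r8c7 is down to just 5. So r8c7=5.
Step 43. [r3c6∈{7}] r3c6 is down to just 7. So r3c6=7.
Step 44. [r3c2∈{2}] r3c2's peers cover all but 2, so r3c2=2.
Step 45. [r7c8∈{9}] only 9 remains possible at r7c8 ⇒ r7c8=9.
Step 46. [r8c9∈{6}] r8c9's peers cover all but 6 ⇒ r8c9=6.
Step 47. [r9c5∈{9}] r9c5 is down to just 9 ⇒ r9c5=9.
Step 48. [r3c5∈{5}] nothing but 5 survives at r3c5. So r3c5=5.
Step 49. [r4c8∈{7}] r4c8 has the single candidate 7. So r4c8=7.
Step 50. [r1c8∈{5}] r1c8 is down to just 5 ⇒ r1c8=5.
Step 51. [r5c5∈{3}] nothing but 3 survives at r5c5, so r5c5=3.
Step 52. [r3c4∈{8}] r3c4 has the single candidate 8. So r3c4=8.
Step 53. [r6c4∈{6}] r6c4's peers cover all but 6. So r6c4=6.
Step 54. [r3c8∈{4}] only 4 remains possible at r3c8. So r3c8=4.
Step 55. [r4c1∈{4}] r4c1's peers cover all but 4, so r4c1=4.
Step 56. [r2c6∈{6}] r2c6's peers cover all but 6, so r2c6=6.

Answer: 7 9 4 3 2 1 6 5 8 / 8 3 5 9 4 6 2 1 7 / 1 2 6 8 5 7 3 4 9 / 4 6 1 2 8 5 9 7 3 / 2 5 8 7 3 9 1 6 4 / 3 7 9 6 1 4 8 2 5 / 5 8 2 4 6 3 7 9 1 / 9 4 3 1 7 2 5 8 6 / 6 1 7 5 9 8 4 3 2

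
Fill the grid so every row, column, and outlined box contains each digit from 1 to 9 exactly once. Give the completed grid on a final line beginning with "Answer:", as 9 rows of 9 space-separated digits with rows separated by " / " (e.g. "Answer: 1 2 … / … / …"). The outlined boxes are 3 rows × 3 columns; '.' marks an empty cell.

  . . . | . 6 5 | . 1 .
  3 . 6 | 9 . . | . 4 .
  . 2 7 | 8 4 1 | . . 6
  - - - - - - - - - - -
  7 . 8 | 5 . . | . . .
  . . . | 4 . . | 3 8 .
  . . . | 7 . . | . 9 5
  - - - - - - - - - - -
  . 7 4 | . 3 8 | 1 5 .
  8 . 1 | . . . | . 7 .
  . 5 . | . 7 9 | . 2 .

Step 1. [r2c5∈{2}] r2c5's peers cover all but 2. So r2c5=2.
Step 2. [r1c3∈{9}] nothing but 9 survives at r1c3. So r1c3=9.
Step 3. [r9c1∈{6}] r9c1 has the single candidate 6 ⇒ r9c1=6.
Step 4. [r8c7∈{4,6,9}] r8c7 is the only open cell in box 9 admitting 6. So r8c7=6.
Step 5. [r2c2∈{1,8}] row 2 places 1 nowhere but r2c2. So r2c2=1.
Step 6. [r7c1∈{2,9}] box 7 places 2 nowhere but r7c1, so r7c1=2.
Step 7. [r5c1∈{1,5,9}] col 1 places 9 nowhere but r5c1. So r5c1=9.
Step 8. [r5c9∈{1,2,7}] 7 has one home in row 5: r5c9, so r5c9=7.
Step 9. [r2c9∈{8}] only 8 remains possible at r2c9, so r2c9=8.
Step 10. [r9c3∈{3}] r9c3 has the single candidate 3 ⇒ r9c3=3.
Step 11. [r9c9∈{4}] only 4 remains possible at r9c9, so r9c9=4.
Step 12. [r6c3∈{2}] only 2 remains possible at r6c3, so r6c3=2.
Step 13. [r6c7∈{4}] r6c7's peers cover all but 4. So r6c7=4.
Step 14. [r5c6∈{2,6}] r5c6 is the only open cell in row 5 admitting 2, so r5c6=2.
Step 15. [r4c2∈{3,4,6}] row 4 places 4 nowhere but r4c2, so r4c2=4.
Step 16. [r2c7∈{5,7}] r2c7 is the only open cell in row 2 admitting 5. So r2c7=5.
Step 17. [r4c7∈{2}] nothing but 2 survives at r4c7, so r4c7=2.
Step 18. [r6c2∈{3,6}] across col 2, 3 lands solely at r6c2. So r6c2=3.
Step 19. [r5c5∈{1}] only 1 remains possible at r5c5 ⇒ r5c5=1.
Step 20. [r8c9∈{3,9}] row 8 places 3 nowhere but r8c9 ⇒ r8c9=3.
Step 21. [r4c6∈{3,6}] across row 4, 3 lands solely at r4c6. So r4c6=3.
Step 22. [r5c2∈{6}] r5c2 is down to just 6, so r5c2=6.
Step 23. [r1c7∈{7}] r1c7's peers cover all but 7. So r1c7=7.
Step 24. [r3c8∈{3}] nothing but 3 survives at r3c8 ⇒ r3c8=3.
Step 25. [r5c3∈{5}] r5c3 has the single candidate 5, so r5c3=5.
Step 26. [r7c4∈{6}] r7c4 is down to just 6, so r7c4=6.
Step 27. [r6c6∈{6}] r6c6's peers cover all but 6. So r6c6=6.
Step 28. [r4c9∈{1}] r4c9 is down to just 1, so r4c9=1.
Step 29. [r1c2∈{8}] r1c2 is down to just 8. So r1c2=8.
Step 30. [r4c5∈{9}] r4c5 has the single candidate 9, so r4c5=9.
Step 31. [r4c8∈{6}] r4c8's peers cover all but 6 ⇒ r4c8=6.
Step 32. [r1c9∈{2}] r1c9's peers cover all but 2. So r1c9=2.
Step 33. [r8c5∈{5}] nothing but 5 survives at r8c5. So r8c5=5.
Step 34. [r6c5∈{8}] r6c5 is down to just 8, so r6c5=8.
Step 35. [r8c2∈{9}] nothing but 9 survives at r8c2, so r8c2=9.
Step 36. [r3c1∈{5}] only 5 remains possible at r3c1. So r3c1=5.
Step 37. [r8c6∈{4}] r8c6 has the single candidate 4 ⇒ r8c6=4.
Step 38. [r6c1∈{1}] r6c1's peers cover all but 1 ⇒ r6c1=1.
Step 39. [r8c4∈{2}] nothing but 2 survives at r8c4 ⇒ r8c4=2.
Step 40. [r2c6∈{7}] only 7 remains possible at r2c6, so r2c6=7.
Step 41. [r1c1∈{4}] nothing but 4 survives at r1c1, so r1c1=4.
Step 42. [r9c4∈{1}] r9c4 has the single candidate 1. So r9c4=1.
Step 43. [r3c7∈{9}] only 9 remains possible at r3c7, so r3c7=9.
Step 44. [r9c7∈{8}] nothing but 8 survives at r9c7, so r9c7=8.
Step 45. [r1c4∈{3}] r1c4 is down to just 3, so r1c4=3.
Step 46. [r7c9∈{9}] nothing but 9 survives at r7c9 ⇒ r7c9=9.

Answer: 4 8 9 3 6 5 7 1 2 / 3 1 6 9 2 7 5 4 8 / 5 2 7 8 4 1 9 3 6 / 7 4 8 5 9 3 2 6 1 / 9 6 5 4 1 2 3 8 7 / 1 3 2 7 8 6 4 9 5 / 2 7 4 6 3 8 1 5 9 / 8 9 1 2 5 4 6 7 3 / 6 5 3 1 7 9 8 2 4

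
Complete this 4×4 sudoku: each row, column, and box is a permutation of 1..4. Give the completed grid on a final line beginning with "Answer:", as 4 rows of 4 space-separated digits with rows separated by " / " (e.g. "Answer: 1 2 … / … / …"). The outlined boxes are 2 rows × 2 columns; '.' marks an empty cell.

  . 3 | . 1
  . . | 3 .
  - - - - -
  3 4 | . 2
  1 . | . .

Step 1. [r2c4∈{4}] r2c4 is down to just 4, so r2c4=4.
Step 2. [r2c1∈{2}] only 2 remains possible at r2c1 ⇒ r2c1=2.
Step 3. [r4c2∈{2}] nothing but 2 survives at r4c2 ⇒ r4c2=2.
Step 4. [r1c1∈{4}] only 4 remains possible at r1c1, so r1c1=4.
Step 5. [r2c2∈{1}] nothing but 1 survives at r2c2. So r2c2=1.
Step 6. [r4c3∈{4}] only 4 remains possible at r4c3 ⇒ r4c3=4.
Step 7. [r3c3∈{1}] nothing but 1 survives at r3c3 ⇒ r3c3=1.
Step 8. [r4c4∈{3}] r4c4 is down to just 3, so r4c4=3.
Step 9. [r1c3∈{2}] r1c3's peers cover all but 2, so r1c3=2.

Answer: 4 3 2 1 / 2 1 3 4 / 3 4 1 2 / 1 2 4 3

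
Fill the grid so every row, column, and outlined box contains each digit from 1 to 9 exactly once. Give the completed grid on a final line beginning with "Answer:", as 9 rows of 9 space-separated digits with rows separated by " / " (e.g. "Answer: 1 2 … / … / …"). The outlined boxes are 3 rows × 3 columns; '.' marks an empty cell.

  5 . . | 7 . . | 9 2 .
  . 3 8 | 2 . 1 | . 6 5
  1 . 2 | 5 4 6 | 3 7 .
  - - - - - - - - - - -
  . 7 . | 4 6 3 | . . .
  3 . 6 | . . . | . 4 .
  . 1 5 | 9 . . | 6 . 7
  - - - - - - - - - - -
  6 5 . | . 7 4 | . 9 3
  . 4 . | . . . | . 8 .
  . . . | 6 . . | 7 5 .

Step 1. [r7c7∈{1,2}] in row 7, 2 fits only at r7c7. So r7c7=2.
Step 2. [r8c7∈{1}] only 1 remains possible at r8c7. So r8c7=1.
Step 3. [r1c6∈{8}] r1c6 is down to just 8. So r1c6=8.
Step 4. [r6c6∈{2}] r6c6 is down to just 2 ⇒ r6c6=2.
Step 5. [r9c6∈{9}] only 9 remains possible at r9c6 ⇒ r9c6=9.
Step 6. [r6c5∈{8}] nothing but 8 survives at r6c5. So r6c5=8.
Step 7. [r4c3∈{9}] r4c3's peers cover all but 9 ⇒ r4c3=9.
Step 8. [r8c4∈{3}] r8c4 is down to just 3 ⇒ r8c4=3.
Step 9. [r8c1∈{2,7,9}] r8c1 is the only open cell in row 8 admitting 9. So r8c1=9.
Step 10. [r1c9∈{1,4}] 1 has one home in row 1: r1c9 ⇒ r1c9=1.
Step 11. [r3c9∈{8}] r3c9 has the single candidate 8 ⇒ r3c9=8.
Step 12. [r8c6∈{5}] r8c6 has the single candidate 5. So r8c6=5.
Step 13. [r5c4∈{1}] r5c4 has the single candidate 1, so r5c4=1.
Step 14. [r4c9∈{2}] nothing but 2 survives at r4c9 ⇒ r4c9=2.
Step 15. [r4c1∈{8}] nothing but 8 survives at r4c1 ⇒ r4c1=8.
Step 16. [r9c1∈{2}] r9c1 has the single candidate 2 ⇒ r9c1=2.
Step 17. [r9c3∈{1,3}] in row 9, 3 fits only at r9c3, so r9c3=3.
Step 18. [r1c3∈{4}] only 4 remains possible at r1c3. So r1c3=4.
Step 19. [r5c5∈{5}] r5c5 is down to just 5 ⇒ r5c5=5.
Step 20. [r7c3∈{1}] only 1 remains possible at r7c3, so r7c3=1.
Step 21. [r2c7∈{4}] r2c7 is down to just 4, so r2c7=4.
Step 22. [r8c9∈{6}] nothing but 6 survives at r8c9, so r8c9=6.
Step 23. [r1c2∈{6}] r1c2 has the single candidate 6 ⇒ r1c2=6.
Step 24. [r6c8∈{3}] r6c8's peers cover all but 3, so r6c8=3.
Step 25. [r4c8∈{1}] r4c8 is down to just 1, so r4c8=1.
Step 26. [r5c6∈{7}] r5c6's peers cover all but 7, so r5c6=7.
Step 27. [r4c7∈{5}] nothing but 5 survives at r4c7 ⇒ r4c7=5.
Step 28. [r5c2∈{2}] nothing but 2 survives at r5c2. So r5c2=2.
Step 29. [r2c5∈{9}] r2c5 is down to just 9. So r2c5=9.
Step 30. [r9c9∈{4}] r9c9 is down to just 4 ⇒ r9c9=4.
Step 31. [r3c2∈{9}] r3c2 has the single candidate 9 ⇒ r3c2=9.
Step 32. [r5c9∈{9}] r5c9 is down to just 9 ⇒ r5c9=9.
Step 33. [r9c2∈{8}] r9c2's peers cover all but 8 ⇒ r9c2=8.
Step 34. [r7c4∈{8}] only 8 remains possible at r7c4 ⇒ r7c4=8.
Step 35. [r2c1∈{7}] only 7 remains possible at r2c1, so r2c1=7.
Step 36. [r5c7∈{8}] nothing but 8 survives at r5c7. So r5c7=8.
Step 37. [r8c3∈{7}] r8c3's peers cover all but 7 ⇒ r8c3=7.
Step 38. [r1c5∈{3}] r1c5 is down to just 3, so r1c5=3.
Step 39. [r6c1∈{4}] r6c1 is down to just 4 ⇒ r6c1=4.
Step 40. [r8c5∈{2}] nothing but 2 survives at r8c5. So r8c5=2.
Step 41. [r9c5∈{1}] r9c5 is down to just 1 ⇒ r9c5=1.

Answer: 5 6 4 7 3 8 9 2 1 / 7 3 8 2 9 1 4 6 5 / 1 9 2 5 4 6 3 7 8 / 8 7 9 4 6 3 5 1 2 / 3 2 6 1 5 7 8 4 9 / 4 1 5 9 8 2 6 3 7 / 6 5 1 8 7 4 2 9 3 / 9 4 7 3 2 5 1 8 6 / 2 8 3 6 1 9 7 5 4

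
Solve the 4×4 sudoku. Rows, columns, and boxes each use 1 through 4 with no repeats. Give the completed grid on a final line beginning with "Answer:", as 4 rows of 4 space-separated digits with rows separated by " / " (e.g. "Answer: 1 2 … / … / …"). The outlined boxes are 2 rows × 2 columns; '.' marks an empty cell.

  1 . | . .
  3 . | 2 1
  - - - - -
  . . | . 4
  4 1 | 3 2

Step 1. [r1c2∈{2,4}] r1c2 is the only open cell in row 1 admitting 2. So r1c2=2.
Step 2. [r2c2∈{4}] nothing but 4 survives at r2c2, so r2c2=4.
Step 3. [r1c4∈{3}] nothing but 3 survives at r1c4, so r1c4=3.
Step 4. [r3c2∈{3}] only 3 remains possible at r3c2 ⇒ r3c2=3.
Step 5. [r3c1∈{2}] r3c1 is down to just 2, so r3c1=2.
Step 6. [r1c3∈{4}] nothing but 4 survives at r1c3, so r1c3=4.
Step 7. [r3c3∈{1}] r3c3 has the single candidate 1. So r3c3=1.

Answer: 1 2 4 3 / 3 4 2 1 / 2 3 1 4 / 4 1 3 2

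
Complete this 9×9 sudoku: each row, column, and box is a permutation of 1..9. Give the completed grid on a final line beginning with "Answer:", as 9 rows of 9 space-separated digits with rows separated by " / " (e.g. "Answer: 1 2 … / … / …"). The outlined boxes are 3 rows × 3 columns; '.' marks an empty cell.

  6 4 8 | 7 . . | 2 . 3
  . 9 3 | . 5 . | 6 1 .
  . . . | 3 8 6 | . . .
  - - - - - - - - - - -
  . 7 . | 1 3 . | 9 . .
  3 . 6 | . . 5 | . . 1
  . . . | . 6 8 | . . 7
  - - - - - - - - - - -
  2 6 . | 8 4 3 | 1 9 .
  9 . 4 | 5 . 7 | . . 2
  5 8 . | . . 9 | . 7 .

Step 1. [r5c2∈{2}] nothing but 2 survives at r5c2 ⇒ r5c2=2.
Step 2. [r4c3∈{5}] nothing but 5 survives at r4c3 ⇒ r4c3=5.
Step 3. [r1c8∈{5}] r1c8's peers cover all but 5. So r1c8=5.
Step 4. [r3c8∈{4}] r3c8 has the single candidate 4. So r3c8=4.
Step 5. [r8c8∈{3,6,8}] 6 has one home in row 8: r8c8, so r8c8=6.
Step 6. [r6c2∈{1}] r6c2 is down to just 1 ⇒ r6c2=1.
Step 7. [r4c1∈{4,8}] across col 1, 8 lands solely at r4c1 ⇒ r4c1=8.
Step 8. [r9c7∈{3,4}] in row 9, 3 fits only at r9c7 ⇒ r9c7=3.
Step 9. [r9c3∈{1}] nothing but 1 survives at r9c3 ⇒ r9c3=1.
Step 10. [r2c1∈{7}] r2c1 has the single candidate 7. So r2c1=7.
Step 11. [r6c1∈{4}] r6c1's peers cover all but 4. So r6c1=4.
Step 12. [r5c7∈{4,8}] across col 7, 4 lands solely at r5c7. So r5c7=4.
Step 13. [r5c4∈{9}] only 9 remains possible at r5c4 ⇒ r5c4=9.
Step 14. [r6c4∈{2}] r6c4's peers cover all but 2. So r6c4=2.
Step 15. [r1c5∈{1,9}] across row 1, 9 lands solely at r1c5 ⇒ r1c5=9.
Step 16. [r2c6∈{2,4}] across row 2, 2 lands solely at r2c6, so r2c6=2.
Step 17. [r9c9∈{4}] only 4 remains possible at r9c9, so r9c9=4.
Step 18. [r4c9∈{6}] nothing but 6 survives at r4c9. So r4c9=6.
Step 19. [r5c8∈{8}] only 8 remains possible at r5c8 ⇒ r5c8=8.
Step 20. [r6c3∈{9}] only 9 remains possible at r6c3, so r6c3=9.
Step 21. [r3c1∈{1}] r3c1 has the single candidate 1, so r3c1=1.
Step 22. [r5c5∈{7}] nothing but 7 survives at r5c5, so r5c5=7.
Step 23. [r7c3∈{7}] r7c3 has the single candidate 7. So r7c3=7.
Step 24. [r3c7∈{7}] r3c7's peers cover all but 7 ⇒ r3c7=7.
Step 25. [r8c7∈{8}] only 8 remains possible at r8c7 ⇒ r8c7=8.
Step 26. [r6c8∈{3}] r6c8 is down to just 3. So r6c8=3.
Step 27. [r1c6∈{1}] r1c6 is down to just 1, so r1c6=1.
Step 28. [r4c8∈{2}] r4c8's peers cover all but 2, so r4c8=2.
Step 29. [r3c3∈{2}] r3c3 is down to just 2, so r3c3=2.
Step 30. [r4c6∈{4}] r4c6 has the single candidate 4. So r4c6=4.
Step 31. [r3c9∈{9}] nothing but 9 survives at r3c9. So r3c9=9.
Step 32. [r6c7∈{5}] r6c7's peers cover all but 5. So r6c7=5.
Step 33. [r9c4∈{6}] r9c4 is down to just 6, so r9c4=6.
Step 34. [r3c2∈{5}] only 5 remains possible at r3c2, so r3c2=5.
Step 35. [r2c4∈{4}] nothing but 4 survives at r2c4. So r2c4=4.
Step 36. [r8c5∈{1}] r8c5 has the single candidate 1. So r8c5=1.
Step 37. [r2c9∈{8}] nothing but 8 survives at r2c9, so r2c9=8.
Step 38. [r7c9∈{5}] r7c9 has the single candidate 5, so r7c9=5.
Step 39. [r8c2∈{3}] only 3 remains possible at r8c2 ⇒ r8c2=3.
Step 40. [r9c5∈{2}] only 2 remains possible at r9c5. So r9c5=2.

Answer: 6 4 8 7 9 1 2 5 3 / 7 9 3 4 5 2 6 1 8 / 1 5 2 3 8 6 7 4 9 / 8 7 5 1 3 4 9 2 6 / 3 2 6 9 7 5 4 8 1 / 4 1 9 2 6 8 5 3 7 / 2 6 7 8 4 3 1 9 5 / 9 3 4 5 1 7 8 6 2 / 5 8 1 6 2 9 3 7 4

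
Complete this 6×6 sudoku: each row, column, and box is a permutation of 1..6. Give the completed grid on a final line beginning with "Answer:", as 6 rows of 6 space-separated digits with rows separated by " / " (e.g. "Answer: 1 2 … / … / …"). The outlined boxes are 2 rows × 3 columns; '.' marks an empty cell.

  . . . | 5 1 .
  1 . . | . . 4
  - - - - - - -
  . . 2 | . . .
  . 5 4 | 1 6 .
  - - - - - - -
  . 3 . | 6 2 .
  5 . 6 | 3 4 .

Step 1. [r1c1∈{2,3,4,6}] col 1 places 2 nowhere but r1c1, so r1c1=2.
Step 2. [r2c5∈{3}] r2c5 has the single candidate 3. So r2c5=3.
Step 3. [r5c6∈{1,5}] r5c6 is the only open cell in row 5 admitting 5 ⇒ r5c6=5.
Step 4. [r3c6∈{3}] only 3 remains possible at r3c6 ⇒ r3c6=3.
Step 5. [r3c2∈{1,6}] 1 has one home in row 3: r3c2 ⇒ r3c2=1.
Step 6. [r2c2∈{6}] r2c2 is down to just 6, so r2c2=6.
Step 7. [r1c6∈{6}] r1c6's peers cover all but 6, so r1c6=6.
Step 8. [r3c4∈{4}] nothing but 4 survives at r3c4. So r3c4=4.
Step 9. [r4c6∈{2}] r4c6 is down to just 2, so r4c6=2.
Step 10. [r5c1∈{4}] only 4 remains possible at r5c1, so r5c1=4.
Step 11. [r2c3∈{5}] r2c3 is down to just 5 ⇒ r2c3=5.
Step 12. [r4c1∈{3}] r4c1 has the single candidate 3. So r4c1=3.
Step 13. [r3c5∈{5}] r3c5 has the single candidate 5 ⇒ r3c5=5.
Step 14. [r2c4∈{2}] nothing but 2 survives at r2c4 ⇒ r2c4=2.
Step 15. [r6c2∈{2}] only 2 remains possible at r6c2, so r6c2=2.
Step 16. [r1c2∈{4}] r1c2 has the single candidate 4 ⇒ r1c2=4.
Step 17. [r1c3∈{3}] r1c3's peers cover all but 3, so r1c3=3.
Step 18. [r3c1∈{6}] r3c1 is down to just 6. So r3c1=6.
Step 19. [r5c3∈{1}] r5c3 has the single candidate 1 ⇒ r5c3=1.
Step 20. [r6c6∈{1}] r6c6 has the single candidate 1. So r6c6=1.

Answer: 2 4 3 5 1 6 / 1 6 5 2 3 4 / 6 1 2 4 5 3 / 3 5 4 1 6 2 / 4 3 1 6 2 5 / 5 2 6 3 4 1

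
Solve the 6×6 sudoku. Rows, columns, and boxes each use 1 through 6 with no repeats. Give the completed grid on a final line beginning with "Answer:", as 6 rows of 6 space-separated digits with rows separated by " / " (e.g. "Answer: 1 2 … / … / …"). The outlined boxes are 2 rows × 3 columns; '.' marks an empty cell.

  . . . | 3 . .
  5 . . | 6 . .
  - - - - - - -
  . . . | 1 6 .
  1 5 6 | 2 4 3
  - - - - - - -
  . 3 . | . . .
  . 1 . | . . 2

Step 1. [r2c3∈{1,2,3,4}] in row 2, 3 fits only at r2c3 ⇒ r2c3=3.
Step 2. [r1c3∈{1,2,4}] 1 has one home in col 3: r1c3 ⇒ r1c3=1.
Step 3. [r5c6∈{1,4,5,6}] across col 6, 6 lands solely at r5c6, so r5c6=6.
Step 4. [r1c2∈{2,4,6}] 6 has one home in col 2: r1c2, so r1c2=6.
Step 5. [r3c1∈{2,3,4}] across row 3, 3 lands solely at r3c1. So r3c1=3.
Step 6. [r5c5∈{1,5}] in row 5, 1 fits only at r5c5, so r5c5=1.
Step 7. [r2c5∈{2}] nothing but 2 survives at r2c5. So r2c5=2.
Step 8. [r2c2∈{4}] r2c2's peers cover all but 4, so r2c2=4.
Step 9. [r3c3∈{2,4}] 4 has one home in row 3: r3c3. So r3c3=4.
Step 10. [r6c3∈{5}] r6c3 is down to just 5, so r6c3=5.
Step 11. [r6c4∈{4}] r6c4's peers cover all but 4, so r6c4=4.
Step 12. [r1c6∈{4,5}] row 1 places 4 nowhere but r1c6. So r1c6=4.
Step 13. [r5c1∈{2,4}] 4 has one home in row 5: r5c1, so r5c1=4.
Step 14. [r3c2∈{2}] r3c2's peers cover all but 2 ⇒ r3c2=2.
Step 15. [r6c1∈{6}] nothing but 6 survives at r6c1 ⇒ r6c1=6.
Step 16. [r5c3∈{2}] only 2 remains possible at r5c3. So r5c3=2.
Step 17. [r1c5∈{5}] r1c5's peers cover all but 5, so r1c5=5.
Step 18. [r3c6∈{5}] r3c6 has the single candidate 5, so r3c6=5.
Step 19. [r5c4∈{5}] r5c4 is down to just 5. So r5c4=5.
Step 20. [r2c6∈{1}] r2c6 is down to just 1, so r2c6=1.
Step 21. [r6c5∈{3}] nothing but 3 survives at r6c5, so r6c5=3.
Step 22. [r1c1∈{2}] r1c1's peers cover all but 2. So r1c1=2.

Answer: 2 6 1 3 5 4 / 5 4 3 6 2 1 / 3 2 4 1 6 5 / 1 5 6 2 4 3 / 4 3 2 5 1 6 / 6 1 5 4 3 2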